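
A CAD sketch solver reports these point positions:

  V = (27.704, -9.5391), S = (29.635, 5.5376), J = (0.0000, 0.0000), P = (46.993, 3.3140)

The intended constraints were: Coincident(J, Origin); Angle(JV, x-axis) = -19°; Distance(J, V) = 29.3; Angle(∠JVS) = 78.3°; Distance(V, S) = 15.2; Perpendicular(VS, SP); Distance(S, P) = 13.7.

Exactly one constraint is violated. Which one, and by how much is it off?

Distance(S, P) = 13.7 — off by 3.80.

J = (0.00, 0.00) ✓; JV at -19.00° ✓; |JV| = 29.30 ✓; ∠JVS = 78.30° ✓; |VS| = 15.20 ✓; ∠(VS, SP) = 90.00° ✓; |SP| = 17.50 ✗.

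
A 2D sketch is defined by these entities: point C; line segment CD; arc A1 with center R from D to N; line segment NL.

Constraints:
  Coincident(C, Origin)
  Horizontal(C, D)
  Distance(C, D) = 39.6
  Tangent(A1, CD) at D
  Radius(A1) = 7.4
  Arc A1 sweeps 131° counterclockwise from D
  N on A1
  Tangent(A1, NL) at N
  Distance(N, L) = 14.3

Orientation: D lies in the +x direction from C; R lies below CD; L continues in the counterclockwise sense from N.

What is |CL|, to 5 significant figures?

49.137

On A1, D sits at bearing 90° from R; a 131° counterclockwise sweep puts N at bearing 221°, so N = R + 7.4·(cos 221°, sin 221°) = (34.015, -12.255). Tangency of A1 to NL means the radius RN is perpendicular to NL, so NL runs along (−sin 221°, cos 221°); with |NL| = 14.3, L = (43.397, -23.047). Then |CL| = |L − C| = 49.137.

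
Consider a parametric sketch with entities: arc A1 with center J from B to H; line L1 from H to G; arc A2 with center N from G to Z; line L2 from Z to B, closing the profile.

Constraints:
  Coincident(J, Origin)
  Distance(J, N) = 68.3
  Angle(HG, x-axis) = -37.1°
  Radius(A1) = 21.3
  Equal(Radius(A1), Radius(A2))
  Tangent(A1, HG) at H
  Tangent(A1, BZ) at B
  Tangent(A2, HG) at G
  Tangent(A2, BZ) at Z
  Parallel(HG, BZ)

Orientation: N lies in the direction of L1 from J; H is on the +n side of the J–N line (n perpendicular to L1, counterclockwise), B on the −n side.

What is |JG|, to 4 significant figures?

71.54

The slot axis is L1's direction at -37.1°, so u = (cos -37.1°, sin -37.1°) = (0.7976, -0.6032) and n = (−sin -37.1°, cos -37.1°) = (0.6032, 0.7976). J is at the origin and N lies 68.3 along u from J, so N = 68.3·u = (54.47, -41.20). Tangency of A1 to both parallel lines with radius 21.3 puts H and B at J ± 21.3·n: H = (12.85, 16.99), B = (-12.85, -16.99). Equal radii place G and Z the same way about N: G = N + 21.3·n = (67.32, -24.21), Z = N − 21.3·n = (41.63, -58.19). Then |JG| = |G − J| = 71.54.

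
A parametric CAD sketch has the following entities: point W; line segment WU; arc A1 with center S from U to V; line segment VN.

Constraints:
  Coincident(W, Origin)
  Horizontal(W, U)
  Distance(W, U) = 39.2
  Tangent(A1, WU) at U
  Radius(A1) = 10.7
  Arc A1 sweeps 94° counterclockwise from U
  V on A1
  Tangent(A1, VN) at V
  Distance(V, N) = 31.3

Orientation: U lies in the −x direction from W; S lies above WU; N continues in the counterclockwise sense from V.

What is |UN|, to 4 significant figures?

43.51

On A1, U sits at bearing -90° from S; a 94° counterclockwise sweep puts V at bearing 4°, so V = S + 10.7·(cos 4°, sin 4°) = (-28.53, 11.45). Since A1 is tangent to VN there, SV ⟂ VN, so VN runs along (−sin 4°, cos 4°); with |VN| = 31.3, N = (-30.71, 42.67). Then |UN| = |N − U| = 43.51.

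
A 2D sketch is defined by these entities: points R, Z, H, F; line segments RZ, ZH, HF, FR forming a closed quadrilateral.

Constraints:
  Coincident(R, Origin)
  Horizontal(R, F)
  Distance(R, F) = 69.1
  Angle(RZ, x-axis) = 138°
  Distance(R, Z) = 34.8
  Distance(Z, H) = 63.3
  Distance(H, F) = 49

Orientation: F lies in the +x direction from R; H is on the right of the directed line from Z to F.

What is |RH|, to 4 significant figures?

28.58

R is at the origin; RF is horizontal with |RF| = 69.1 and F in +x, so F = (69.1, 0). RZ runs at 138.0° with |RZ| = 34.8, so Z = (-25.86, 23.29). H is determined by |ZH| = 63.3 and |HF| = 49.0 together: it lies at the intersection of circle(Z, 63.3) and circle(F, 49.0). With |ZF| = 97.77, the foot of the radical line on ZF is 57.10 from Z and the perpendicular offset is √(63.3² − 57.10²) = 27.32. Taking the right-of-ZF solution: H = (23.09, -16.85).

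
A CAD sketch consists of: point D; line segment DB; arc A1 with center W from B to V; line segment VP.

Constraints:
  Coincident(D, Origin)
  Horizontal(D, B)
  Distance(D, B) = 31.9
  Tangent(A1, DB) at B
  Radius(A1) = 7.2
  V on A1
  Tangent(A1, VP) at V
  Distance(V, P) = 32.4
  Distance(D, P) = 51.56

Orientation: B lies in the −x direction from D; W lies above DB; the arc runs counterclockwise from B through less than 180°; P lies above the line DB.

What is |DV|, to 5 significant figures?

26.387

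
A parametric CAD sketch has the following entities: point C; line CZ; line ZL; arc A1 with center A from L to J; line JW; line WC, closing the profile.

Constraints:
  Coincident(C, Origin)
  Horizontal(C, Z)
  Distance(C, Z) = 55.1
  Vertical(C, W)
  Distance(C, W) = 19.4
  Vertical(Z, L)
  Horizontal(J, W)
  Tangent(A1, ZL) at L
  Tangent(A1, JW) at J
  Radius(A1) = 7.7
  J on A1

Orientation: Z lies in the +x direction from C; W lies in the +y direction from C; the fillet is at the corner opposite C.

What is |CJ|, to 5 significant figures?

51.216

C is at the origin; CZ is horizontal with |CZ| = 55.1 and Z on the +x side, so Z = (55.100, 0.0000). CW is vertical with |CW| = 19.4 and W on the +y side, so W = (0.0000, 19.400). The virtual corner opposite C is at (55.100, 19.400). Tangency of A1 to ZL means the radius AL is perpendicular to ZL and the tangent condition forces AJ to be normal to JW, with radius 7.7, so the center A sits 7.7 in from both sides at A = (47.400, 11.700). That places the tangent points at L = (55.100, 11.700) on ZL and J = (47.400, 19.400) on JW. Then |CJ| = |J − C| = 51.216.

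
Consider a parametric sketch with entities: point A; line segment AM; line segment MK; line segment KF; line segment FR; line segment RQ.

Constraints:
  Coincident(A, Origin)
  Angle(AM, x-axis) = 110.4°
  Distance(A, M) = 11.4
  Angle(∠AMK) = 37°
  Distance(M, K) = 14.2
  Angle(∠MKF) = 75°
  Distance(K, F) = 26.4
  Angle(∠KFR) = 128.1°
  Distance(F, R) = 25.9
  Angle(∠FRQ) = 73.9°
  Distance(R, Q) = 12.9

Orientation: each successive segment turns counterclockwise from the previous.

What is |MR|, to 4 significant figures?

39.28

A is at the origin; AM runs at 110.4° with length 11.4, so M = (-3.974, 10.69). ∠AMK = 37.0° gives MK at -106.6° from the x-axis; with |MK| = 14.2, K = (-8.030, -2.923). ∠MKF = 75.0° gives KF at -1.600° from the x-axis; with |KF| = 26.4, F = (18.36, -3.660). ∠KFR = 128.1° gives FR at 50.30° from the x-axis; with |FR| = 25.9, R = (34.90, 16.27). Then |MR| = |R − M| = 39.28.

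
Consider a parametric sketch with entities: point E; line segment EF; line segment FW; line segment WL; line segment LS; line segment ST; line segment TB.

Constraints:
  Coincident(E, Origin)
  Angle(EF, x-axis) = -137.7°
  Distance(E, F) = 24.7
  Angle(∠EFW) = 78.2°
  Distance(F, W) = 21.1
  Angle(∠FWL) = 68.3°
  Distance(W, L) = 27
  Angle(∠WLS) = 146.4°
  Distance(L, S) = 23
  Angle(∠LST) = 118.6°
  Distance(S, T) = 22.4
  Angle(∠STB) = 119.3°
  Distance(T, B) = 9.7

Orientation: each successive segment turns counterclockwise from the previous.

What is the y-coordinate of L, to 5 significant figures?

-2.8208

∠EFW = 78.2° gives FW at -35.900° from the x-axis; with |FW| = 21.1, W = (-1.1770, -28.996). ∠FWL = 68.3° gives WL at 75.800° from the x-axis; with |WL| = 27.0, L = (5.4463, -2.8208). So L.y = -2.8208.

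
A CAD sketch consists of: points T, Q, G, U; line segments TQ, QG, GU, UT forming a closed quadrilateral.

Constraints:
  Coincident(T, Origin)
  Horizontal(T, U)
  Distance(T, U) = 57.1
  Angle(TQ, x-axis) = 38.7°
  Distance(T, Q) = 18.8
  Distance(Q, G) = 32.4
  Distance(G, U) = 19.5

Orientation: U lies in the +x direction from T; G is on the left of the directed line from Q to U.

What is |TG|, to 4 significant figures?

49.55

Checks: |QG| = 32.40 ✓; |GU| = 19.50 ✓.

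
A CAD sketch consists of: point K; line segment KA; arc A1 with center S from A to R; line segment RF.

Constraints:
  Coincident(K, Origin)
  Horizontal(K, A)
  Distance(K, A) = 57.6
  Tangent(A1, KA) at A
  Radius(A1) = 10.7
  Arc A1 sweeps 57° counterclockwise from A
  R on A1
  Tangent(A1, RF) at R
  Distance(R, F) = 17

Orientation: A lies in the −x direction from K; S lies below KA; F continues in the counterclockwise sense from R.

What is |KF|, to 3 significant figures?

78.2

On A1, A sits at bearing 90° from S; a 57° counterclockwise sweep puts R at bearing 147°, so R = S + 10.7·(cos 147°, sin 147°) = (-66.6, -4.87). Since A1 is tangent to RF there, SR ⟂ RF, so RF runs along (−sin 147°, cos 147°); with |RF| = 17.0, F = (-75.8, -19.1). Then |KF| = |F − K| = 78.2.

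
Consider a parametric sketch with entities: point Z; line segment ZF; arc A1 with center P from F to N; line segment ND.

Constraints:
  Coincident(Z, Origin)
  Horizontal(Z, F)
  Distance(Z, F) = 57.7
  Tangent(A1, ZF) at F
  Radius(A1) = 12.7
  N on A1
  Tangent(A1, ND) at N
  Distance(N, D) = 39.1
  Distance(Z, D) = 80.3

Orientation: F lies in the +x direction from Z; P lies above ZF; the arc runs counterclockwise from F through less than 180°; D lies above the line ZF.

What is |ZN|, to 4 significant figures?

71.77

Checks: |ZF| = 57.70 ✓; |PN| = 12.70 ✓; ∠(PN, ND) = 90.00° ✓; |ND| = 39.10 ✓; |ZD| = 80.30 ✓.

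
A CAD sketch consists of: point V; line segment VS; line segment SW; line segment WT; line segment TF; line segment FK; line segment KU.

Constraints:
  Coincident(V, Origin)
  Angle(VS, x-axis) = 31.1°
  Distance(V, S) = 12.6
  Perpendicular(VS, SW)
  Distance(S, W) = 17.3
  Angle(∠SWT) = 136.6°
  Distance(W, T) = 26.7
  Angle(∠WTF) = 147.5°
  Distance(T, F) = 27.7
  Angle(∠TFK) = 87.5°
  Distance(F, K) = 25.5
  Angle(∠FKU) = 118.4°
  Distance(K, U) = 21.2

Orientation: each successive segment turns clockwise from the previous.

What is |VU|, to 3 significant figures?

22.0

V is at the origin; VS runs at 31.1° with length 12.6, so S = (10.8, 6.51). The perpendicularity gives SW at right angles to VS, so SW runs at -58.9°; with |SW| = 17.3, W = (19.7, -8.31). ∠SWT = 136.6° gives WT at -102° from the x-axis; with |WT| = 26.7, T = (14.0, -34.4). ∠WTF = 147.5° gives TF at -135° from the x-axis; with |TF| = 27.7, F = (-5.48, -54.0). ∠TFK = 87.5° gives FK at 133° from the x-axis; with |FK| = 25.5, K = (-22.8, -35.3). ∠FKU = 118.4° gives KU at 71.1° from the x-axis; with |KU| = 21.2, U = (-15.9, -15.2). Then |VU| = |U − V| = 22.0.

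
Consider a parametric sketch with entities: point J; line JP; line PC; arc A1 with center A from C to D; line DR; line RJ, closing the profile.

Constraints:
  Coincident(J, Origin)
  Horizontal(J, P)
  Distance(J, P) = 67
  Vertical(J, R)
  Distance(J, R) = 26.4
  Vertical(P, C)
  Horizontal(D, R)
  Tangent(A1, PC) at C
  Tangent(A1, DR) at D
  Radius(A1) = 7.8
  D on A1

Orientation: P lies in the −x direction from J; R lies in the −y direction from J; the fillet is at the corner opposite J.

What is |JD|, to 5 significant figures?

64.820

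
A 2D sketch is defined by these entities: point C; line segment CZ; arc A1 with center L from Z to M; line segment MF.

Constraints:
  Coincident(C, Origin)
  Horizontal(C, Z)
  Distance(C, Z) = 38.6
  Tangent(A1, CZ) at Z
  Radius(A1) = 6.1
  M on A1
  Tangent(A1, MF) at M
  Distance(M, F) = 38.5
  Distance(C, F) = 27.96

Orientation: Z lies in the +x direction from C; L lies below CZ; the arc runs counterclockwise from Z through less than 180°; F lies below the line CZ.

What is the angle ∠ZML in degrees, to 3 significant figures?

69.0°

C is at the origin; CZ is horizontal with |CZ| = 38.6 and Z on the +x side, so Z = (38.6, 0.00). The tangent condition forces LZ to be normal to CZ, so L = Z + (0, -6.1) = (38.6, -6.10). Since LM ⟂ MF (tangency), |LF| = √(6.1² + 38.5²) = 39.0 regardless of where M sits on A1. So F lies on both circle(C, 27.96) and circle(L, 39.0); the below-CZ intersection is F = (5.91, -27.3). M is the foot of the tangent from F: M = (34.5, -1.57).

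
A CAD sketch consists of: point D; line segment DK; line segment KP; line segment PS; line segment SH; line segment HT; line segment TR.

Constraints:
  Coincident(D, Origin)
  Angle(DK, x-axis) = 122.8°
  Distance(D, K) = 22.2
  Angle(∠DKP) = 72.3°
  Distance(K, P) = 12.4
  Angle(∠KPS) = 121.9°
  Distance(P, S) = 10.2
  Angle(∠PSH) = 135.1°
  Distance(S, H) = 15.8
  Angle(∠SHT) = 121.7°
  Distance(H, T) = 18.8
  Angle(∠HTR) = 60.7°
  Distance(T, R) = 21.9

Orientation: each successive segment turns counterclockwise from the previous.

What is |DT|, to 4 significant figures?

13.65

D is at the origin; DK runs at 122.8° with length 22.2, so K = (-12.03, 18.66). ∠DKP = 72.3° gives KP at -129.5° from the x-axis; with |KP| = 12.4, P = (-19.91, 9.092). ∠KPS = 121.9° gives PS at -71.40° from the x-axis; with |PS| = 10.2, S = (-16.66, -0.5748). ∠PSH = 135.1° gives SH at -26.50° from the x-axis; with |SH| = 15.8, H = (-2.520, -7.625). ∠SHT = 121.7° gives HT at 31.80° from the x-axis; with |HT| = 18.8, T = (13.46, 2.282). Then |DT| = |T − D| = 13.65.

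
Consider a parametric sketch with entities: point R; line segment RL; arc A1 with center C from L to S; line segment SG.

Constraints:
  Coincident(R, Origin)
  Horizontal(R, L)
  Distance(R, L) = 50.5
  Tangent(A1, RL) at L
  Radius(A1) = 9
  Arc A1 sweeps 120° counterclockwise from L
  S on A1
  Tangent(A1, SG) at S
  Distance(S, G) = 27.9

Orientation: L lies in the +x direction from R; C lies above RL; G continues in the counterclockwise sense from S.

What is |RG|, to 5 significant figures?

58.179

On A1, L sits at bearing -90° from C; a 120° counterclockwise sweep puts S at bearing 30°, so S = C + 9.0·(cos 30°, sin 30°) = (58.294, 13.500). The tangent condition forces CS to be normal to SG, so SG runs along (−sin 30°, cos 30°); with |SG| = 27.9, G = (44.344, 37.662). Then |RG| = |G − R| = 58.179.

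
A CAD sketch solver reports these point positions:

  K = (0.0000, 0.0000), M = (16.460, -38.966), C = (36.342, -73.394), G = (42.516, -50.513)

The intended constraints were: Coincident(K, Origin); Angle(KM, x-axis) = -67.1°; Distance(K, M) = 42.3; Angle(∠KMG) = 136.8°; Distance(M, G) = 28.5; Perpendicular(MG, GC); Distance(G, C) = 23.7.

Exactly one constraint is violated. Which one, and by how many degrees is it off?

Perpendicular(MG, GC) — off by 8.80°.

K = (0.00, 0.00) ✓; KM at -67.10° ✓; |KM| = 42.30 ✓; ∠KMG = 136.8° ✓; |MG| = 28.50 ✓; ∠(MG, GC) = 81.20° ✗; |GC| = 23.70 ✓.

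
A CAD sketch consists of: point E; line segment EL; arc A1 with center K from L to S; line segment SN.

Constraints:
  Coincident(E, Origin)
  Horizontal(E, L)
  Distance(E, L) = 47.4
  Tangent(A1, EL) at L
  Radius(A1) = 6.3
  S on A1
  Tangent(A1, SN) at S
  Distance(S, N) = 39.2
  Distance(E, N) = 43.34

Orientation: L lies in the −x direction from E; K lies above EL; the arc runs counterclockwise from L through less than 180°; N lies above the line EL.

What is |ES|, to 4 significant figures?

42.06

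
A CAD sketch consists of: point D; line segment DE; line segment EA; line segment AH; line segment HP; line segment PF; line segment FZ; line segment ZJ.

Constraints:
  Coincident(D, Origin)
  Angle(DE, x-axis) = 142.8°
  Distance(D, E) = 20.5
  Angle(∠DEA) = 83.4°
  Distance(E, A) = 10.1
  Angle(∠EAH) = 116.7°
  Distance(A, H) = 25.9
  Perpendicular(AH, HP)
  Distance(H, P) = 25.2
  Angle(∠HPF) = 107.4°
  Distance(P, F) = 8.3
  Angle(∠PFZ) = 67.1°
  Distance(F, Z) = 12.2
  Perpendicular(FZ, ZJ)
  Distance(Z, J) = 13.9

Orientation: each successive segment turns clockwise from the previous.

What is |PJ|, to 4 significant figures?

10.94

D is at the origin; DE runs at 142.8° with length 20.5, so E = (-16.33, 12.39). ∠DEA = 83.4° gives EA at 46.20° from the x-axis; with |EA| = 10.1, A = (-9.338, 19.68). ∠EAH = 116.7° gives AH at -17.10° from the x-axis; with |AH| = 25.9, H = (15.42, 12.07). AH ⟂ HP, so HP runs at -107.1°; with |HP| = 25.2, P = (8.007, -12.02). ∠HPF = 107.4° gives PF at -179.7° from the x-axis; with |PF| = 8.3, F = (-0.2929, -12.06). ∠PFZ = 67.1° gives FZ at 67.40° from the x-axis; with |FZ| = 12.2, Z = (4.396, -0.7979). The perpendicularity gives ZJ at right angles to FZ, so ZJ runs at -22.60°; with |ZJ| = 13.9, J = (17.23, -6.140). Then |PJ| = |J − P| = 10.94.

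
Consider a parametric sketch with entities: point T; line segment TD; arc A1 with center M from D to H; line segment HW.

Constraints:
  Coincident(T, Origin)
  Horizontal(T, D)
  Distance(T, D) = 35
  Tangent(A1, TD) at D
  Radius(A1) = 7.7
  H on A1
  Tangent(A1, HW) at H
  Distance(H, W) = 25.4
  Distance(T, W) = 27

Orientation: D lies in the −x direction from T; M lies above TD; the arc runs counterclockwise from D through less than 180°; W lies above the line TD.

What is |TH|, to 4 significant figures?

29.01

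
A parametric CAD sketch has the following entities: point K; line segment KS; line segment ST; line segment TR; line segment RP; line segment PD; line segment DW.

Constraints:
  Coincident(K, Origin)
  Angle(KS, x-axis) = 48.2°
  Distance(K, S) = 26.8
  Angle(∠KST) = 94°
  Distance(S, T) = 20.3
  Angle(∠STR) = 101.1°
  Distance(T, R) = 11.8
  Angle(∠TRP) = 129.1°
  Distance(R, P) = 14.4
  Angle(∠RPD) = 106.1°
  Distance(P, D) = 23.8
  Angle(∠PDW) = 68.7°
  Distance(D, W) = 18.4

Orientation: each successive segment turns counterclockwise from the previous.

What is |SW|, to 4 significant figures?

4.573

K is at the origin; KS runs at 48.2° with length 26.8, so S = (17.86, 19.98). ∠KST = 94.0° gives ST at 134.2° from the x-axis; with |ST| = 20.3, T = (3.711, 34.53). ∠STR = 101.1° gives TR at -146.9° from the x-axis; with |TR| = 11.8, R = (-6.174, 28.09). ∠TRP = 129.1° gives RP at -96.00° from the x-axis; with |RP| = 14.4, P = (-7.680, 13.77). ∠RPD = 106.1° gives PD at -22.10° from the x-axis; with |PD| = 23.8, D = (14.37, 4.813). ∠PDW = 68.7° gives DW at 89.20° from the x-axis; with |DW| = 18.4, W = (14.63, 23.21). Then |SW| = |W − S| = 4.573.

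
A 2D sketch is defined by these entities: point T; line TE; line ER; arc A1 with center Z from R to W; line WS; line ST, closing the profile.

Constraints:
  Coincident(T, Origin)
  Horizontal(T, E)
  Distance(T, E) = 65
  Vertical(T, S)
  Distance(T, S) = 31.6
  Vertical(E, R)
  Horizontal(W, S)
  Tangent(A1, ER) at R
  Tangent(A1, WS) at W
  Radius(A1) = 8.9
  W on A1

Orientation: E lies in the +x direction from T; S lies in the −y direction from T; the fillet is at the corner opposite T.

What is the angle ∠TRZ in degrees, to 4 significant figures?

19.25°

The virtual corner opposite T is at (65.00, -31.60). A1 meets ER tangentially, so ZR is at right angles to ER and since A1 is tangent to WS there, ZW ⟂ WS, with radius 8.9, so the center Z sits 8.9 in from both sides at Z = (56.10, -22.70). That places the tangent points at R = (65.00, -22.70) on ER and W = (56.10, -31.60) on WS. Then cos ∠TRZ = RT·RZ / (|RT||RZ|), giving 19.25°.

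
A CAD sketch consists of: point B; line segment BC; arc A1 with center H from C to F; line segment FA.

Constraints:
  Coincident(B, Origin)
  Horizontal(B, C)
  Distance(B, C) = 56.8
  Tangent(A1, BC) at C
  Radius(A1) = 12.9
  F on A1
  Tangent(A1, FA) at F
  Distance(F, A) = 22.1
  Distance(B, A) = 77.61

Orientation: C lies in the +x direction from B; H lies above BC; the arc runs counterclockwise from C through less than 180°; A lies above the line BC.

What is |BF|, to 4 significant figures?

70.94

Checks: ∠(HC, CB) = 90.00° ✓; |HC| = 12.90 ✓; |HF| = 12.90 ✓; ∠(HF, FA) = 90.00° ✓; |FA| = 22.10 ✓; |BA| = 77.61 ✓.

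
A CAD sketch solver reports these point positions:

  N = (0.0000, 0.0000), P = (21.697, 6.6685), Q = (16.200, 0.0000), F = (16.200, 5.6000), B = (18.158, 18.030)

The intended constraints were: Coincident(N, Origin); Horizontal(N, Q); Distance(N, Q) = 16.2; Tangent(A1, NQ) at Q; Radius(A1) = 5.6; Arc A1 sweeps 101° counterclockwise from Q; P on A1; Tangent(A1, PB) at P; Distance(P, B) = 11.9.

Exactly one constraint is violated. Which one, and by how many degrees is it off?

Tangent(A1, PB) at P — off by 6.30°.

N = (0.00, 0.00) ✓; N.y = 0.00, Q.y = 0.00 ✓; |NQ| = 16.20 ✓; ∠(FQ, QN) = 90.00° ✓; |FQ| = 5.600 ✓; bearing(F→P) − bearing(F→Q) = 101.0° ✓; |FP| = 5.600 ✓; ∠(FP, PB) = 83.70° ✗; |PB| = 11.90 ✓.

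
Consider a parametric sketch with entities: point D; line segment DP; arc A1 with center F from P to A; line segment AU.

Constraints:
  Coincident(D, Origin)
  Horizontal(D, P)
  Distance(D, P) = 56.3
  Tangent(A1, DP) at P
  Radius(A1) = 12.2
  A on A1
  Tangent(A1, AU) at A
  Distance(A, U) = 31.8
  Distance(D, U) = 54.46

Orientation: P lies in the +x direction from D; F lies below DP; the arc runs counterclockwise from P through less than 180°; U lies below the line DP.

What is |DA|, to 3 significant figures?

45.4

Checks: ∠(FP, PD) = 90.00° ✓; |FP| = 12.20 ✓; |FA| = 12.20 ✓; ∠(FA, AU) = 90.00° ✓; |AU| = 31.80 ✓; |DU| = 54.46 ✓.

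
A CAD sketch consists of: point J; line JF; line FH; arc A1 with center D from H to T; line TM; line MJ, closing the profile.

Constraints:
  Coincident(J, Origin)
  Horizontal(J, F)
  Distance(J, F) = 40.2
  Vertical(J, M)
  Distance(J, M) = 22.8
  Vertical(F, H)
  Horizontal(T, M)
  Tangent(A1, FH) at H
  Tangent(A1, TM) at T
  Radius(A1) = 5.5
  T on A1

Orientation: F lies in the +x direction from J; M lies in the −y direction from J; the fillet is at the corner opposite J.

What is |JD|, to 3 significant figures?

38.8

J is at the origin; J and F share the same y with |JF| = 40.2 and F on the +x side, so F = (40.2, 0.00). J and M share the same x with |JM| = 22.8 and M on the −y side, so M = (0.00, -22.8). The virtual corner opposite J is at (40.2, -22.8). Since A1 is tangent to FH there, DH ⟂ FH and A1 meets TM tangentially, so DT is at right angles to TM, with radius 5.5, so the center D sits 5.5 in from both sides at D = (34.7, -17.3). Then |JD| = |D − J| = 38.8.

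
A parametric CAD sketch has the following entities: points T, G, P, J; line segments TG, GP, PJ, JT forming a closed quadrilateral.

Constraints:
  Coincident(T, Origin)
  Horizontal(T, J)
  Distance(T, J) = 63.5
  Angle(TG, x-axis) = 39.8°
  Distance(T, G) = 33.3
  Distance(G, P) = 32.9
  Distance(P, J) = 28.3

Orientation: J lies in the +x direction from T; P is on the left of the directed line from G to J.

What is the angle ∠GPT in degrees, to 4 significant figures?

14.37°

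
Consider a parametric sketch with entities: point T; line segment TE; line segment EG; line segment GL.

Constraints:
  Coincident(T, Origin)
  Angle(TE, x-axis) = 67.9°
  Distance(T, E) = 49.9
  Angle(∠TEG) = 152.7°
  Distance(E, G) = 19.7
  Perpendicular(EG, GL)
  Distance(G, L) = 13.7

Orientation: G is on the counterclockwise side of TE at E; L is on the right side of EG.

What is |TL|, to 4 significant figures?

73.76

T is at the origin; TE runs at 67.9° with length 49.9, so E = 49.9·(cos 67.9°, sin 67.9°) = (18.77, 46.23). ∠TEG = 152.7°, so EG runs at 67.9° + (180° − 152.7°) = 95.20° from the x-axis; with |EG| = 19.7, G = E + 19.7·(cos 95.20°, sin 95.20°) = (16.99, 65.85). The perpendicularity gives GL at right angles to EG; with |GL| = 13.7 on the right of EG, L = G + 13.7·(0.9959, 0.09063) = (30.63, 67.09). Then |TL| = |L − T| = 73.76.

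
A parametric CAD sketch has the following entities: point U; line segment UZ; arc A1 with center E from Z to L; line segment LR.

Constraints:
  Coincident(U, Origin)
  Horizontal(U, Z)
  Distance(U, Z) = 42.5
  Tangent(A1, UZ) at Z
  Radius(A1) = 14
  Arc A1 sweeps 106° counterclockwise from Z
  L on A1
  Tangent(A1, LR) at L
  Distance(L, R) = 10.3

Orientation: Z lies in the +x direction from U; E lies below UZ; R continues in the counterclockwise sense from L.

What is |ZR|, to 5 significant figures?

29.722

On A1, Z sits at bearing 90° from E; a 106° counterclockwise sweep puts L at bearing 196°, so L = E + 14.0·(cos 196°, sin 196°) = (29.042, -17.859). A1 meets LR tangentially, so EL is at right angles to LR, so LR runs along (−sin 196°, cos 196°); with |LR| = 10.3, R = (31.881, -27.760). Then |ZR| = |R − Z| = 29.722.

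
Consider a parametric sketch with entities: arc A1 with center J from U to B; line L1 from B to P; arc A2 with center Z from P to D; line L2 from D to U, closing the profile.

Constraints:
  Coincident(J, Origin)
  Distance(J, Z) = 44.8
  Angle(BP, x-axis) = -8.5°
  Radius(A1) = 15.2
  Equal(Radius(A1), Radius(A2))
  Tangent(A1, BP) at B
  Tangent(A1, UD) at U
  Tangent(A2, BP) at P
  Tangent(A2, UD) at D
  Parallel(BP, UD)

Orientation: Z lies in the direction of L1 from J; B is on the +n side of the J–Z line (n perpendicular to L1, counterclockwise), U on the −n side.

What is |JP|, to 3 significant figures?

47.3

The slot axis is L1's direction at -8.5°, so u = (cos -8.5°, sin -8.5°) = (0.989, -0.148) and n = (−sin -8.5°, cos -8.5°) = (0.148, 0.989). J is at the origin and Z lies 44.8 along u from J, so Z = 44.8·u = (44.3, -6.62). Tangency of A1 to both parallel lines with radius 15.2 puts B and U at J ± 15.2·n: B = (2.25, 15.0), U = (-2.25, -15.0). Equal radii place P and D the same way about Z: P = Z + 15.2·n = (46.6, 8.41), D = Z − 15.2·n = (42.1, -21.7). Then |JP| = |P − J| = 47.3.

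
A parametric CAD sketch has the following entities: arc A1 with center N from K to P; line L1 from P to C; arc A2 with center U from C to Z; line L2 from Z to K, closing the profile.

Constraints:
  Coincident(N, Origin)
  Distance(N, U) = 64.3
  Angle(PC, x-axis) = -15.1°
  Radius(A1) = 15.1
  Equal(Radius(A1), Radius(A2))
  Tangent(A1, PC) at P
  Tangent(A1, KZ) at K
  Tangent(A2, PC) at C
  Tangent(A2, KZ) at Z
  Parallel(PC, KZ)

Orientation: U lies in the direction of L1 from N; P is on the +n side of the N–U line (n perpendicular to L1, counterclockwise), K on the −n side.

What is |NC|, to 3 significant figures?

66.0

The slot axis is L1's direction at -15.1°, so u = (cos -15.1°, sin -15.1°) = (0.965, -0.261) and n = (−sin -15.1°, cos -15.1°) = (0.261, 0.965). N is at the origin and U lies 64.3 along u from N, so U = 64.3·u = (62.1, -16.8). Tangency of A1 to both parallel lines with radius 15.1 puts P and K at N ± 15.1·n: P = (3.93, 14.6), K = (-3.93, -14.6). Equal radii place C and Z the same way about U: C = U + 15.1·n = (66.0, -2.17), Z = U − 15.1·n = (58.1, -31.3). Then |NC| = |C − N| = 66.0.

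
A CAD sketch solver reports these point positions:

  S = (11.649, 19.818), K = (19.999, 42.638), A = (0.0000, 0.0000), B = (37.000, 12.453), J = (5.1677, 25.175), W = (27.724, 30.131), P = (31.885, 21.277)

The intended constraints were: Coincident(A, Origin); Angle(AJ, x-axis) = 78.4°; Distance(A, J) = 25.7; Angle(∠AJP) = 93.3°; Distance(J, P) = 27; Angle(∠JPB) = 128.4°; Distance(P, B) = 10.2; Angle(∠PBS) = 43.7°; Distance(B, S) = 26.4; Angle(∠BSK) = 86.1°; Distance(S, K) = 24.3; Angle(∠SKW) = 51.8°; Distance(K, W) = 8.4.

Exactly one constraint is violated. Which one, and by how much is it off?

Distance(K, W) = 8.4 — off by 6.30.

A = (0.00, 0.00) ✓; AJ at 78.40° ✓; |AJ| = 25.70 ✓; ∠AJP = 93.30° ✓; |JP| = 27.00 ✓; ∠JPB = 128.4° ✓; |PB| = 10.20 ✓; ∠PBS = 43.70° ✓; |BS| = 26.40 ✓; ∠BSK = 86.10° ✓; |SK| = 24.30 ✓; ∠SKW = 51.80° ✓; |KW| = 14.70 ✗.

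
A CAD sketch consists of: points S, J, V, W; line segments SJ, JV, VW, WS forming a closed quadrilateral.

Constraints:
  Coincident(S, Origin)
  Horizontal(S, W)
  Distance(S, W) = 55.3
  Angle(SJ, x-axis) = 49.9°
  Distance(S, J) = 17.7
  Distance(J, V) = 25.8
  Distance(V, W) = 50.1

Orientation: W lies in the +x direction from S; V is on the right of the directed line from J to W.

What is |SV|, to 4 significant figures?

13.54

Checks: |JV| = 25.80 ✓; |VW| = 50.10 ✓.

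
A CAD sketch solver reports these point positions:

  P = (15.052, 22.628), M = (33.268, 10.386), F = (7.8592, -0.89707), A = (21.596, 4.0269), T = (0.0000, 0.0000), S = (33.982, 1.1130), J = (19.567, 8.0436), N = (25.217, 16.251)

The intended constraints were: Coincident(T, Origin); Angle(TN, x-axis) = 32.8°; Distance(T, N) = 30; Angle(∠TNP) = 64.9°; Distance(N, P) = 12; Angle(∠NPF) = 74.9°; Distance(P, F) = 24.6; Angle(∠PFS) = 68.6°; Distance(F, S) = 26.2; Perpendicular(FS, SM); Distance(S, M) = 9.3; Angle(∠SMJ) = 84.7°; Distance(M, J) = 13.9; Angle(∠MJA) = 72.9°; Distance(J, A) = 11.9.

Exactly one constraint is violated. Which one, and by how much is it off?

Distance(J, A) = 11.9 — off by 7.40.

T = (0.00, 0.00) ✓; TN at 32.80° ✓; |TN| = 30.00 ✓; ∠TNP = 64.90° ✓; |NP| = 12.00 ✓; ∠NPF = 74.90° ✓; |PF| = 24.60 ✓; ∠PFS = 68.60° ✓; |FS| = 26.20 ✓; ∠(FS, SM) = 90.00° ✓; |SM| = 9.300 ✓; ∠SMJ = 84.70° ✓; |MJ| = 13.90 ✓; ∠MJA = 72.90° ✓; |JA| = 4.500 ✗.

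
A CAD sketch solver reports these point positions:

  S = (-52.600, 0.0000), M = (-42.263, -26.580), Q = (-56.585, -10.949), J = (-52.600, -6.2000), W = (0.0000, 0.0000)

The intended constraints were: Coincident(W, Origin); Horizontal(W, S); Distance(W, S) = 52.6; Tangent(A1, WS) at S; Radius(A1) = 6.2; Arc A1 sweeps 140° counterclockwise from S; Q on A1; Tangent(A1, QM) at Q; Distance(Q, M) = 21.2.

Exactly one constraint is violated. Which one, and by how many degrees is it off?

Tangent(A1, QM) at Q — off by 7.50°.

W = (0.00, 0.00) ✓; W.y = 0.00, S.y = 0.00 ✓; |WS| = 52.60 ✓; ∠(JS, SW) = 90.00° ✓; |JS| = 6.200 ✓; bearing(J→Q) − bearing(J→S) = 140.0° ✓; |JQ| = 6.199 ✓; ∠(JQ, QM) = 97.50° ✗; |QM| = 21.20 ✓.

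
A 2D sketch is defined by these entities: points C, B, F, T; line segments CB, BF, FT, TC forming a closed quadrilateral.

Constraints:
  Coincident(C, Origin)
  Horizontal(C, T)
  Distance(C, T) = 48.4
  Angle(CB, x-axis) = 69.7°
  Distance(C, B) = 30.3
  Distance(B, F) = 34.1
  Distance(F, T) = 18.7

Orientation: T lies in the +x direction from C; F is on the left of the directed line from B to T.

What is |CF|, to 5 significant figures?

46.521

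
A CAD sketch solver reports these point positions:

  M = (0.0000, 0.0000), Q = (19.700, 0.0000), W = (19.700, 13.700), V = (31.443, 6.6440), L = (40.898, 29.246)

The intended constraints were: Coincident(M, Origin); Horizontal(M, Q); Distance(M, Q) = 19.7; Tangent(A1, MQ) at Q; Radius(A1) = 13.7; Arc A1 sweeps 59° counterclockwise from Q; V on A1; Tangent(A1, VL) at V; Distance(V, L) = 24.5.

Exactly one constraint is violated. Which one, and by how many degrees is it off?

Tangent(A1, VL) at V — off by 8.30°.

M = (0.00, 0.00) ✓; M.y = 0.00, Q.y = 0.00 ✓; |MQ| = 19.70 ✓; ∠(WQ, QM) = 90.00° ✓; |WQ| = 13.70 ✓; bearing(W→V) − bearing(W→Q) = 59.00° ✓; |WV| = 13.70 ✓; ∠(WV, VL) = 81.70° ✗; |VL| = 24.50 ✓.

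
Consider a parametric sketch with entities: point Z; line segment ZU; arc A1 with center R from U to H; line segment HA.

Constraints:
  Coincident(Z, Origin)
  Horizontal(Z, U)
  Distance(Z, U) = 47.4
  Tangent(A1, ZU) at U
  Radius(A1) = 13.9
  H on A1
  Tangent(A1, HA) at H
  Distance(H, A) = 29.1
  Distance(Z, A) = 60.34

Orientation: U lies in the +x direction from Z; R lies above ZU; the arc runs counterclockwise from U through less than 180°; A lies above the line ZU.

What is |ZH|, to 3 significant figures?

62.5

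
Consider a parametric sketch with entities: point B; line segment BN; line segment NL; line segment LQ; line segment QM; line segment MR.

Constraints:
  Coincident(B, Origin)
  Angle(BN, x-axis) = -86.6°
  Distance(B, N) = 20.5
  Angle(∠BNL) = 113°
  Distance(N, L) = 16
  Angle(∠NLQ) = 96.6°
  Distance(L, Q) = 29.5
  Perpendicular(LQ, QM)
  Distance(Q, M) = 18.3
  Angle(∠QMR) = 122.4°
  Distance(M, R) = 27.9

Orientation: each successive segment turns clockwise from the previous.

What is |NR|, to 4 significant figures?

19.02

B is at the origin; BN runs at -86.6° with length 20.5, so N = (1.216, -20.46). ∠BNL = 113.0° gives NL at -153.6° from the x-axis; with |NL| = 16.0, L = (-13.12, -27.58). ∠NLQ = 96.6° gives LQ at 123.0° from the x-axis; with |LQ| = 29.5, Q = (-29.18, -2.837). LQ is perpendicular to QM, so QM runs at 33.00°; with |QM| = 18.3, M = (-13.83, 7.130). ∠QMR = 122.4° gives MR at -24.60° from the x-axis; with |MR| = 27.9, R = (11.53, -4.485). Then |NR| = |R − N| = 19.02.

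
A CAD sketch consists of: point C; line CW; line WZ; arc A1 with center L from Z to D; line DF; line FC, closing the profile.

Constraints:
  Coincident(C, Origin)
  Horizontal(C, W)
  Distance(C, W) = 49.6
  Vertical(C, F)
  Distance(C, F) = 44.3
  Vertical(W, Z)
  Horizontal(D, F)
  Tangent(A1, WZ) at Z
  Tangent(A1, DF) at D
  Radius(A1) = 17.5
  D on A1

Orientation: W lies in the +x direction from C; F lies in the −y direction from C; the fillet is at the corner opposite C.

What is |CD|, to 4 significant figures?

54.71

The virtual corner opposite C is at (49.60, -44.30). Since A1 is tangent to WZ there, LZ ⟂ WZ and A1 meets DF tangentially, so LD is at right angles to DF, with radius 17.5, so the center L sits 17.5 in from both sides at L = (32.10, -26.80). That places the tangent points at Z = (49.60, -26.80) on WZ and D = (32.10, -44.30) on DF. Then |CD| = |D − C| = 54.71.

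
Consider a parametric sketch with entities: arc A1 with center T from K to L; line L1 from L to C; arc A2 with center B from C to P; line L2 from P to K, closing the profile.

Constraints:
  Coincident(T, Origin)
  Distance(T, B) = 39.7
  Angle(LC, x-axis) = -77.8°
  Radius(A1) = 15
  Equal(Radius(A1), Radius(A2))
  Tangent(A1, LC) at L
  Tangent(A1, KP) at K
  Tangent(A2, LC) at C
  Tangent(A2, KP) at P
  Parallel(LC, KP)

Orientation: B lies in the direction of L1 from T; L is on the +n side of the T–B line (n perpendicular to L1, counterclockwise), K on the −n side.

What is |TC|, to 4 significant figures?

42.44

The slot axis is L1's direction at -77.8°, so u = (cos -77.8°, sin -77.8°) = (0.2113, -0.9774) and n = (−sin -77.8°, cos -77.8°) = (0.9774, 0.2113). T is at the origin and B lies 39.7 along u from T, so B = 39.7·u = (8.390, -38.80). Tangency of A1 to both parallel lines with radius 15.0 puts L and K at T ± 15.0·n: L = (14.66, 3.170), K = (-14.66, -3.170). Equal radii place C and P the same way about B: C = B + 15.0·n = (23.05, -35.63), P = B − 15.0·n = (-6.272, -41.97). Then |TC| = |C − T| = 42.44.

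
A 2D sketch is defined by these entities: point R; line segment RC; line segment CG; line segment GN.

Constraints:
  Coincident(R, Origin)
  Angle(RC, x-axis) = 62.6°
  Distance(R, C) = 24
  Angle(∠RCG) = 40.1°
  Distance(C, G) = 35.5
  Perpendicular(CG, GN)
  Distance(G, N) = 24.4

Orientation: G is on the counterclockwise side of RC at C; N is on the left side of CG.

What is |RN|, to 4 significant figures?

19.33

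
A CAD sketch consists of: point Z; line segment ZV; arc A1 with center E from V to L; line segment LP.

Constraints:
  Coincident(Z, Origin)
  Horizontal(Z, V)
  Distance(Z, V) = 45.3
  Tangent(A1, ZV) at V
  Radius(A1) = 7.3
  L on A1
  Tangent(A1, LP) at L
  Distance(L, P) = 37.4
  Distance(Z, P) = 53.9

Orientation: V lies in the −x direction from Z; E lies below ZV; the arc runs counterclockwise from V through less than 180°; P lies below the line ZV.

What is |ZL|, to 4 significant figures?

52.73

Checks: |EL| = 7.300 ✓; ∠(EL, LP) = 90.00° ✓; |LP| = 37.40 ✓; |ZP| = 53.90 ✓.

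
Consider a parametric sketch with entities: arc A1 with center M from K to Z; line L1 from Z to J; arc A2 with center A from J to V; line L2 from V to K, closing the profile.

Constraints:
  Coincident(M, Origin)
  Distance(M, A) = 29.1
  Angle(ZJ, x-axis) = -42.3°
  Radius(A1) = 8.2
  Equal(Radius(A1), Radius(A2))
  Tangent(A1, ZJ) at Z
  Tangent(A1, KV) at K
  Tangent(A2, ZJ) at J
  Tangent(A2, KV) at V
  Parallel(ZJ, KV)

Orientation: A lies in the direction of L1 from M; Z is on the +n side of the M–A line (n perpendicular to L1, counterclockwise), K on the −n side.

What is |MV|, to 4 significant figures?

30.23

The slot axis is L1's direction at -42.3°, so u = (cos -42.3°, sin -42.3°) = (0.7396, -0.6730) and n = (−sin -42.3°, cos -42.3°) = (0.6730, 0.7396). M is at the origin and A lies 29.1 along u from M, so A = 29.1·u = (21.52, -19.58). Tangency of A1 to both parallel lines with radius 8.2 puts Z and K at M ± 8.2·n: Z = (5.519, 6.065), K = (-5.519, -6.065). Equal radii place J and V the same way about A: J = A + 8.2·n = (27.04, -13.52), V = A − 8.2·n = (16.00, -25.65). Then |MV| = |V − M| = 30.23.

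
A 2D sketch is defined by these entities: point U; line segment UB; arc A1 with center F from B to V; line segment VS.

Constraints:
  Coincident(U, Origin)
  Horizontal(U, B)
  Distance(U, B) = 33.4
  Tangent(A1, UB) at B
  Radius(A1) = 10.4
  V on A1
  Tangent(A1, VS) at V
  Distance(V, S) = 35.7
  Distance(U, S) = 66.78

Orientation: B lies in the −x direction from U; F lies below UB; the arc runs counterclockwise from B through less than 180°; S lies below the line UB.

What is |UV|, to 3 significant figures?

44.4

Checks: |FV| = 10.40 ✓; ∠(FV, VS) = 90.00° ✓; |VS| = 35.70 ✓; |US| = 66.78 ✓.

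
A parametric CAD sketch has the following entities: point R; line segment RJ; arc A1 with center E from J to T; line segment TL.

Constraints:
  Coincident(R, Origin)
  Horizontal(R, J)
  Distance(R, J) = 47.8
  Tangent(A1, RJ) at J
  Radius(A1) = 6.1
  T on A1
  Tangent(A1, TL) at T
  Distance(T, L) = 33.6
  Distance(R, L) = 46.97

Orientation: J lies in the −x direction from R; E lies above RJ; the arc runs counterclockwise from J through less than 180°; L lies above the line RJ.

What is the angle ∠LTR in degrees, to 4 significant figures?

75.55°

Checks: ∠(EJ, JR) = 90.00° ✓; |ET| = 6.100 ✓; ∠(ET, TL) = 90.00° ✓; |TL| = 33.60 ✓; |RL| = 46.97 ✓.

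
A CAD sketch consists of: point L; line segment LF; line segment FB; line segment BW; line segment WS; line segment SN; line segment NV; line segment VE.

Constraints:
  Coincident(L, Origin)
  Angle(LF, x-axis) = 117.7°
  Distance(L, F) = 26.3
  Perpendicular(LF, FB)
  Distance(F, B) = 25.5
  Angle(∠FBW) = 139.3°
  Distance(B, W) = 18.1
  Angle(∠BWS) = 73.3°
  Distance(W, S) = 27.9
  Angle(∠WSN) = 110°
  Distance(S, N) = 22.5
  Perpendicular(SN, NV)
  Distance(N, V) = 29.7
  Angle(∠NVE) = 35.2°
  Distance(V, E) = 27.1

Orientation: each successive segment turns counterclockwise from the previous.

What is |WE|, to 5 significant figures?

24.858

SN ⟂ NV, so NV runs at 155.10°; with |NV| = 29.7, V = (-31.134, 25.134). ∠NVE = 35.2° gives VE at -60.100° from the x-axis; with |VE| = 27.1, E = (-17.625, 1.6406). Then |WE| = |E − W| = 24.858.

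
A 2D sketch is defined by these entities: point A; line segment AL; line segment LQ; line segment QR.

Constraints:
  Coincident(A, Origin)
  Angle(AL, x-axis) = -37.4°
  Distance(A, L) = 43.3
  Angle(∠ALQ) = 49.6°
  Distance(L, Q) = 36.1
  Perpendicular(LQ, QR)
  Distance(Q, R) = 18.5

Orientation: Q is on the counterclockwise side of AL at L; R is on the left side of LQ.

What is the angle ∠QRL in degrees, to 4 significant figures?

62.87°

A is at the origin; AL runs at -37.4° with length 43.3, so L = 43.3·(cos -37.4°, sin -37.4°) = (34.40, -26.30). ∠ALQ = 49.6°, so LQ runs at -37.4° + (180° − 49.6°) = 93.00° from the x-axis; with |LQ| = 36.1, Q = L + 36.1·(cos 93.00°, sin 93.00°) = (32.51, 9.751). LQ ⟂ QR; with |QR| = 18.5 on the left of LQ, R = Q + 18.5·(-0.9986, -0.05234) = (14.03, 8.783). Then cos ∠QRL = RQ·RL / (|RQ||RL|), giving 62.87°.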